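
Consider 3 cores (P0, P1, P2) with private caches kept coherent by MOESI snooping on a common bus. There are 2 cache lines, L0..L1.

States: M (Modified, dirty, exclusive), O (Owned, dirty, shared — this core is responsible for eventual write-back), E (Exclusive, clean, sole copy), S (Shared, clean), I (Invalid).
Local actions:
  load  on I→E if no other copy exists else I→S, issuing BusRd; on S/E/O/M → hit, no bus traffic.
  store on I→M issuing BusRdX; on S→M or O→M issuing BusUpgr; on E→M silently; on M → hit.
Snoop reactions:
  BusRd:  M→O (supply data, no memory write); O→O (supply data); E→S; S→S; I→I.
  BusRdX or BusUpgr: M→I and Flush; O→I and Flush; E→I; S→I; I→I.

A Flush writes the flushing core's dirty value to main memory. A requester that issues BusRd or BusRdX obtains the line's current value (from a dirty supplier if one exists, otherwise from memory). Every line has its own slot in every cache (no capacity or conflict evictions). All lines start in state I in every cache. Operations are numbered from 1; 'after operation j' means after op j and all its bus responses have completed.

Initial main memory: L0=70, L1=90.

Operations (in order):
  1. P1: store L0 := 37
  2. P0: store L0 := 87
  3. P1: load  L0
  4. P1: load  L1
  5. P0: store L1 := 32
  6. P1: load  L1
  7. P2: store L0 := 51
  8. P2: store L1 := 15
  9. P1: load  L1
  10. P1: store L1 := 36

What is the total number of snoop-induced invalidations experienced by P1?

  op1 P1: store L0 := 37 → I/M/I on L0; bus BusRdX; mem=70
  op2 P0: store L0 := 87 → M/I/I on L0; bus BusRdX Flush; mem=37
  op3 P1: load  L0 → O/S/I on L0; bus BusRd; mem=37
  op4 P1: load  L1 → I/E/I on L1; bus BusRd; mem=90
  op5 P0: store L1 := 32 → M/I/I on L1; bus BusRdX; mem=90
  op6 P1: load  L1 → O/S/I on L1; bus BusRd; mem=90
  op7 P2: store L0 := 51 → I/I/M on L0; bus BusRdX Flush; mem=87
  op8 P2: store L1 := 15 → I/I/M on L1; bus BusRdX Flush; mem=32
  op9 P1: load  L1 → I/S/O on L1; bus BusRd; mem=32
  op10 P1: store L1 := 36 → I/M/I on L1; bus BusUpgr Flush; mem=15

invalidations = 4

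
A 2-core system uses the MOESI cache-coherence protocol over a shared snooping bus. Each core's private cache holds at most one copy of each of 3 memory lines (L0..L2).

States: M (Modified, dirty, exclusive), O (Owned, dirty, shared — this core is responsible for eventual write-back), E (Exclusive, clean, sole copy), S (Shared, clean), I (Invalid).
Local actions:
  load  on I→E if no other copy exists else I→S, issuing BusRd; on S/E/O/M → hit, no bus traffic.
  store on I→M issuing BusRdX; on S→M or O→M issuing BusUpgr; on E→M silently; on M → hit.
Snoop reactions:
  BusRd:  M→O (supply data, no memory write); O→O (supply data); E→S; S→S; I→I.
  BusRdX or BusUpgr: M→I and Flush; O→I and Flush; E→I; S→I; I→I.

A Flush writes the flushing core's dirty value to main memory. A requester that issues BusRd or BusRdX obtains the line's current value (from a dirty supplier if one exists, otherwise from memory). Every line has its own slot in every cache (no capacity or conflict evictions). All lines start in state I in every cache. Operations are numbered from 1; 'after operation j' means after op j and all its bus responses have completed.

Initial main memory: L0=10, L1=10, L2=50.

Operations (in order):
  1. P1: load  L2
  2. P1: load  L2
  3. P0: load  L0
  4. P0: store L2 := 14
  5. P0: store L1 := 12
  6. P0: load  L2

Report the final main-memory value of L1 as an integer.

[1] P1: load  L2 | P0:I, P1:E(50) | bus: BusRd
[2] P1: load  L2 | P0:I, P1:E(50) | bus: none
[3] P0: load  L0 | P0:E(10), P1:I | bus: BusRd
[4] P0: store L2 := 14 | P0:M(14), P1:I | bus: BusRdX
[5] P0: store L1 := 12 | P0:M(12), P1:I | bus: BusRdX
[6] P0: load  L2 | P0:M(14), P1:I | bus: none

memory[L1] = 10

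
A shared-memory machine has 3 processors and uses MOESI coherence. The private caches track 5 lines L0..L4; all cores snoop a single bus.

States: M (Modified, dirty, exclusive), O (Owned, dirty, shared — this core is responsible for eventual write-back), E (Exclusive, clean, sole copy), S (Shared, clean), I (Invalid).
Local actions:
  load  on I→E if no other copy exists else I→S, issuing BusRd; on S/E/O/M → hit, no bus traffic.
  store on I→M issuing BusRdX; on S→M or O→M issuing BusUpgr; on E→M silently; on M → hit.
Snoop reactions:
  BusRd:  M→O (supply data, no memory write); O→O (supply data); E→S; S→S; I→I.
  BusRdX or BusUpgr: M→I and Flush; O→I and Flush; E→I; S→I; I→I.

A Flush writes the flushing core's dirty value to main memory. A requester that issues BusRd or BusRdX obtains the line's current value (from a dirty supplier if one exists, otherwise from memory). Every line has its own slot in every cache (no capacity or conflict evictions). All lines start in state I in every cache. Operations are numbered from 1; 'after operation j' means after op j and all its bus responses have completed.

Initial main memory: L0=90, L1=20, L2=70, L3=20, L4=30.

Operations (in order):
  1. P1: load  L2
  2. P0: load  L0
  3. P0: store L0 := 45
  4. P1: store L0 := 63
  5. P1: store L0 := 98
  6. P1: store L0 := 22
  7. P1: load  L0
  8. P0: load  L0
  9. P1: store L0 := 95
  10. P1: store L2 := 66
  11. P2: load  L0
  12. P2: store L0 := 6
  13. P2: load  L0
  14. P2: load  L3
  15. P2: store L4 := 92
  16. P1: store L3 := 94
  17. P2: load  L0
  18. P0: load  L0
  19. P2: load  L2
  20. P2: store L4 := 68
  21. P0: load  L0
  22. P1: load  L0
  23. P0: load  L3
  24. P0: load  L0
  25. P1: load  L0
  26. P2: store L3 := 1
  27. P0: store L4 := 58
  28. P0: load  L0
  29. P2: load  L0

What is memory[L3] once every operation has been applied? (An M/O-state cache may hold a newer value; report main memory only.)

1. P1: load  L2  bus=[BusRd]  L2: P0=I P1=E P2=I  mem[L2]=70
2. P0: load  L0  bus=[BusRd]  L0: P0=E P1=I P2=I  mem[L0]=90
3. P0: store L0 := 45  bus=[-]  L0: P0=M P1=I P2=I  mem[L0]=90
4. P1: store L0 := 63  bus=[BusRdX,Flush]  L0: P0=I P1=M P2=I  mem[L0]=45
5. P1: store L0 := 98  bus=[-]  L0: P0=I P1=M P2=I  mem[L0]=45
6. P1: store L0 := 22  bus=[-]  L0: P0=I P1=M P2=I  mem[L0]=45
7. P1: load  L0  bus=[-]  L0: P0=I P1=M P2=I  mem[L0]=45
8. P0: load  L0  bus=[BusRd]  L0: P0=S P1=O P2=I  mem[L0]=45
9. P1: store L0 := 95  bus=[BusUpgr]  L0: P0=I P1=M P2=I  mem[L0]=45
10. P1: store L2 := 66  bus=[-]  L2: P0=I P1=M P2=I  mem[L2]=70
11. P2: load  L0  bus=[BusRd]  L0: P0=I P1=O P2=S  mem[L0]=45
12. P2: store L0 := 6  bus=[BusUpgr,Flush]  L0: P0=I P1=I P2=M  mem[L0]=95
13. P2: load  L0  bus=[-]  L0: P0=I P1=I P2=M  mem[L0]=95
14. P2: load  L3  bus=[BusRd]  L3: P0=I P1=I P2=E  mem[L3]=20
15. P2: store L4 := 92  bus=[BusRdX]  L4: P0=I P1=I P2=M  mem[L4]=30
16. P1: store L3 := 94  bus=[BusRdX]  L3: P0=I P1=M P2=I  mem[L3]=20
17. P2: load  L0  bus=[-]  L0: P0=I P1=I P2=M  mem[L0]=95
18. P0: load  L0  bus=[BusRd]  L0: P0=S P1=I P2=O  mem[L0]=95
19. P2: load  L2  bus=[BusRd]  L2: P0=I P1=O P2=S  mem[L2]=70
20. P2: store L4 := 68  bus=[-]  L4: P0=I P1=I P2=M  mem[L4]=30
21. P0: load  L0  bus=[-]  L0: P0=S P1=I P2=O  mem[L0]=95
22. P1: load  L0  bus=[BusRd]  L0: P0=S P1=S P2=O  mem[L0]=95
23. P0: load  L3  bus=[BusRd]  L3: P0=S P1=O P2=I  mem[L3]=20
24. P0: load  L0  bus=[-]  L0: P0=S P1=S P2=O  mem[L0]=95
25. P1: load  L0  bus=[-]  L0: P0=S P1=S P2=O  mem[L0]=95
26. P2: store L3 := 1  bus=[BusRdX,Flush]  L3: P0=I P1=I P2=M  mem[L3]=94
27. P0: store L4 := 58  bus=[BusRdX,Flush]  L4: P0=M P1=I P2=I  mem[L4]=68
28. P0: load  L0  bus=[-]  L0: P0=S P1=S P2=O  mem[L0]=95
29. P2: load  L0  bus=[-]  L0: P0=S P1=S P2=O  mem[L0]=95

memory[L3] = 94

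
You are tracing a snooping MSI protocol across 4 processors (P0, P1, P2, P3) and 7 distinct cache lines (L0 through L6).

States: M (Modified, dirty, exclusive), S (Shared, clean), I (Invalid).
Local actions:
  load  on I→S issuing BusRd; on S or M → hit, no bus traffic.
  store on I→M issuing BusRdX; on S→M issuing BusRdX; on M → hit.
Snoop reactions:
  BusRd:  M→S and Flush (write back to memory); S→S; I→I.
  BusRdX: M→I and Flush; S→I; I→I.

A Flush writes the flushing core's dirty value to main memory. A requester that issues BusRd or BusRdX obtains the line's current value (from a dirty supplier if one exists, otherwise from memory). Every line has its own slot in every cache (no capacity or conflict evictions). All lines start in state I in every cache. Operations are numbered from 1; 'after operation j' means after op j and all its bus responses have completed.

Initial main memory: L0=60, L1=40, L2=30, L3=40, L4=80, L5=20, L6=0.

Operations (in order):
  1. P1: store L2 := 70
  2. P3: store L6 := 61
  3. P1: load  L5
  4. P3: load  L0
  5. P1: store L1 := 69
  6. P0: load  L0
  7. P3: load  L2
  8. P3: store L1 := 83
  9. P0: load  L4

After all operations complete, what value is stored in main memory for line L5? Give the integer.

1. P1: store L2 := 70  bus=[BusRdX]  L2: P0=I P1=M P2=I P3=I  mem[L2]=30
2. P3: store L6 := 61  bus=[BusRdX]  L6: P0=I P1=I P2=I P3=M  mem[L6]=0
3. P1: load  L5  bus=[BusRd]  L5: P0=I P1=S P2=I P3=I  mem[L5]=20
4. P3: load  L0  bus=[BusRd]  L0: P0=I P1=I P2=I P3=S  mem[L0]=60
5. P1: store L1 := 69  bus=[BusRdX]  L1: P0=I P1=M P2=I P3=I  mem[L1]=40
6. P0: load  L0  bus=[BusRd]  L0: P0=S P1=I P2=I P3=S  mem[L0]=60
7. P3: load  L2  bus=[BusRd,Flush]  L2: P0=I P1=S P2=I P3=S  mem[L2]=70
8. P3: store L1 := 83  bus=[BusRdX,Flush]  L1: P0=I P1=I P2=I P3=M  mem[L1]=69
9. P0: load  L4  bus=[BusRd]  L4: P0=S P1=I P2=I P3=I  mem[L4]=80

memory[L5] = 20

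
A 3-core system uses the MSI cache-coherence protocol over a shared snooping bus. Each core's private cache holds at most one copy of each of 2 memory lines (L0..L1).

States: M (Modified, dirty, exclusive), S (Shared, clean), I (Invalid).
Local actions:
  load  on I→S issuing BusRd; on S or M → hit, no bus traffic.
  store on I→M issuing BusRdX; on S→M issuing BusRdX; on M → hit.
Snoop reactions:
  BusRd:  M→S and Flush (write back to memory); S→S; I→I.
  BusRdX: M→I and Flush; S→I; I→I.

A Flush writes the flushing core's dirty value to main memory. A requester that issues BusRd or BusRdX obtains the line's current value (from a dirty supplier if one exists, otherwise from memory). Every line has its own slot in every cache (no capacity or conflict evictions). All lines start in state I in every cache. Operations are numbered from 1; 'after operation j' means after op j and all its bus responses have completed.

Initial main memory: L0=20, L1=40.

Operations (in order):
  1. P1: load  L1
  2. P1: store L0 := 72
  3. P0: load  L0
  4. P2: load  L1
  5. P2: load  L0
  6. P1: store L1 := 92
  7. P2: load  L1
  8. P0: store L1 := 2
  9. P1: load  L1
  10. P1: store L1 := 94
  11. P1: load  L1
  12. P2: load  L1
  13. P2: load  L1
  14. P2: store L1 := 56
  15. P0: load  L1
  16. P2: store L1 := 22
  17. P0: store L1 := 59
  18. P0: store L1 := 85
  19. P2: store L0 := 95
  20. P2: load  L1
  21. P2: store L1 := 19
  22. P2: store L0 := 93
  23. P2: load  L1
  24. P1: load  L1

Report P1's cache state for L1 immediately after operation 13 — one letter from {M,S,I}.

1. P1: load  L1  bus=[BusRd]  L1: P0=I P1=S P2=I  mem[L1]=40
2. P1: store L0 := 72  bus=[BusRdX]  L0: P0=I P1=M P2=I  mem[L0]=20
3. P0: load  L0  bus=[BusRd,Flush]  L0: P0=S P1=S P2=I  mem[L0]=72
4. P2: load  L1  bus=[BusRd]  L1: P0=I P1=S P2=S  mem[L1]=40
5. P2: load  L0  bus=[BusRd]  L0: P0=S P1=S P2=S  mem[L0]=72
6. P1: store L1 := 92  bus=[BusRdX]  L1: P0=I P1=M P2=I  mem[L1]=40
7. P2: load  L1  bus=[BusRd,Flush]  L1: P0=I P1=S P2=S  mem[L1]=92
8. P0: store L1 := 2  bus=[BusRdX]  L1: P0=M P1=I P2=I  mem[L1]=92
9. P1: load  L1  bus=[BusRd,Flush]  L1: P0=S P1=S P2=I  mem[L1]=2
10. P1: store L1 := 94  bus=[BusRdX]  L1: P0=I P1=M P2=I  mem[L1]=2
11. P1: load  L1  bus=[-]  L1: P0=I P1=M P2=I  mem[L1]=2
12. P2: load  L1  bus=[BusRd,Flush]  L1: P0=I P1=S P2=S  mem[L1]=94
13. P2: load  L1  bus=[-]  L1: P0=I P1=S P2=S  mem[L1]=94
14. P2: store L1 := 56  bus=[BusRdX]  L1: P0=I P1=I P2=M  mem[L1]=94
15. P0: load  L1  bus=[BusRd,Flush]  L1: P0=S P1=I P2=S  mem[L1]=56
16. P2: store L1 := 22  bus=[BusRdX]  L1: P0=I P1=I P2=M  mem[L1]=56
17. P0: store L1 := 59  bus=[BusRdX,Flush]  L1: P0=M P1=I P2=I  mem[L1]=22
18. P0: store L1 := 85  bus=[-]  L1: P0=M P1=I P2=I  mem[L1]=22
19. P2: store L0 := 95  bus=[BusRdX]  L0: P0=I P1=I P2=M  mem[L0]=72
20. P2: load  L1  bus=[BusRd,Flush]  L1: P0=S P1=I P2=S  mem[L1]=85
21. P2: store L1 := 19  bus=[BusRdX]  L1: P0=I P1=I P2=M  mem[L1]=85
22. P2: store L0 := 93  bus=[-]  L0: P0=I P1=I P2=M  mem[L0]=72
23. P2: load  L1  bus=[-]  L1: P0=I P1=I P2=M  mem[L1]=85
24. P1: load  L1  bus=[BusRd,Flush]  L1: P0=I P1=S P2=S  mem[L1]=19

state = S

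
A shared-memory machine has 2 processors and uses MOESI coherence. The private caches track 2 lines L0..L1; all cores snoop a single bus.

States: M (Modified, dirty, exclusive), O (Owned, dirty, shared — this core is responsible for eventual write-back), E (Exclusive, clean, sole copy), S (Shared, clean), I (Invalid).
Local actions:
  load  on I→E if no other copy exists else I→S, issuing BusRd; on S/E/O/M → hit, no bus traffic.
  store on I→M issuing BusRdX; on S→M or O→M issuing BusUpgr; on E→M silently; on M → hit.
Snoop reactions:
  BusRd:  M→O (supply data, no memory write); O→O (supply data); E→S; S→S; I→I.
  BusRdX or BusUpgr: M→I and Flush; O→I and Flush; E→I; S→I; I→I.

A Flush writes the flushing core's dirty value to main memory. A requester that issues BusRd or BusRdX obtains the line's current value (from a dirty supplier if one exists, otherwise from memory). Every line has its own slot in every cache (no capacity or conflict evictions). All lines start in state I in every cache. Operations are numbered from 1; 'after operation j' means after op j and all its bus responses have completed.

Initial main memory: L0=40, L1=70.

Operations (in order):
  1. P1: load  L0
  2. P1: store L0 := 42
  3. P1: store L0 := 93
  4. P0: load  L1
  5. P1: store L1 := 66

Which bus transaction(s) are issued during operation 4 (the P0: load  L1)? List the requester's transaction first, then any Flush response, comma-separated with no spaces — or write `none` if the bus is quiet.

bus = BusRd

step 1: P1: load  L0  ⟶  IE  (L0)  txn=BusRd  M[L0]=40
step 2: P1: store L0 := 42  ⟶  IM  (L0)  txn=∅  M[L0]=40
step 3: P1: store L0 := 93  ⟶  IM  (L0)  txn=∅  M[L0]=40
step 4: P0: load  L1  ⟶  EI  (L1)  txn=BusRd  M[L1]=70
step 5: P1: store L1 := 66  ⟶  IM  (L1)  txn=BusRdX  M[L1]=70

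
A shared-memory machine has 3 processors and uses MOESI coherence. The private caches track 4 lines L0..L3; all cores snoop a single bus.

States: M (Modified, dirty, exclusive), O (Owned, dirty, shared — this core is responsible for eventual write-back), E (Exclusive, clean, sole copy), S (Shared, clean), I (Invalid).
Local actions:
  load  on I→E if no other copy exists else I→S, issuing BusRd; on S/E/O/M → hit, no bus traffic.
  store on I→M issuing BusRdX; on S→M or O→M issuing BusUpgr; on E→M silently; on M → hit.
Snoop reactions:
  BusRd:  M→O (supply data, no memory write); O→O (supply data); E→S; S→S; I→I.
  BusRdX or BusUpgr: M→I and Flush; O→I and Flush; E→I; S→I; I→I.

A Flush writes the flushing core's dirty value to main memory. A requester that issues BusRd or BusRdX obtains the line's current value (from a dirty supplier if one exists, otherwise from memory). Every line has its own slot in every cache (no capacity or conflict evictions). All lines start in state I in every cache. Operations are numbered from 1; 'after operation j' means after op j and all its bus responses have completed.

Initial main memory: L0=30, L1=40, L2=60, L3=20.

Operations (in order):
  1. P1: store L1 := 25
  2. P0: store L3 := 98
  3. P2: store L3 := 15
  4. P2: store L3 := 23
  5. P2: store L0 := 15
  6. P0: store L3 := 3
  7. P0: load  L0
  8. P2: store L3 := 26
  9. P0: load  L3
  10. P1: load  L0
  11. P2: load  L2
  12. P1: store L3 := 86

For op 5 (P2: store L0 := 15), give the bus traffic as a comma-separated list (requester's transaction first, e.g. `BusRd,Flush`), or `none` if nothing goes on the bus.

step 1: P1: store L1 := 25  ⟶  IMI  (L1)  txn=BusRdX  M[L1]=40
step 2: P0: store L3 := 98  ⟶  MII  (L3)  txn=BusRdX  M[L3]=20
step 3: P2: store L3 := 15  ⟶  IIM  (L3)  txn=BusRdX+Flush  M[L3]=98
step 4: P2: store L3 := 23  ⟶  IIM  (L3)  txn=∅  M[L3]=98
step 5: P2: store L0 := 15  ⟶  IIM  (L0)  txn=BusRdX  M[L0]=30
step 6: P0: store L3 := 3  ⟶  MII  (L3)  txn=BusRdX+Flush  M[L3]=23
step 7: P0: load  L0  ⟶  SIO  (L0)  txn=BusRd  M[L0]=30
step 8: P2: store L3 := 26  ⟶  IIM  (L3)  txn=BusRdX+Flush  M[L3]=3
step 9: P0: load  L3  ⟶  SIO  (L3)  txn=BusRd  M[L3]=3
step 10: P1: load  L0  ⟶  SSO  (L0)  txn=BusRd  M[L0]=30
step 11: P2: load  L2  ⟶  IIE  (L2)  txn=BusRd  M[L2]=60
step 12: P1: store L3 := 86  ⟶  IMI  (L3)  txn=BusRdX+Flush  M[L3]=26

bus = BusRdX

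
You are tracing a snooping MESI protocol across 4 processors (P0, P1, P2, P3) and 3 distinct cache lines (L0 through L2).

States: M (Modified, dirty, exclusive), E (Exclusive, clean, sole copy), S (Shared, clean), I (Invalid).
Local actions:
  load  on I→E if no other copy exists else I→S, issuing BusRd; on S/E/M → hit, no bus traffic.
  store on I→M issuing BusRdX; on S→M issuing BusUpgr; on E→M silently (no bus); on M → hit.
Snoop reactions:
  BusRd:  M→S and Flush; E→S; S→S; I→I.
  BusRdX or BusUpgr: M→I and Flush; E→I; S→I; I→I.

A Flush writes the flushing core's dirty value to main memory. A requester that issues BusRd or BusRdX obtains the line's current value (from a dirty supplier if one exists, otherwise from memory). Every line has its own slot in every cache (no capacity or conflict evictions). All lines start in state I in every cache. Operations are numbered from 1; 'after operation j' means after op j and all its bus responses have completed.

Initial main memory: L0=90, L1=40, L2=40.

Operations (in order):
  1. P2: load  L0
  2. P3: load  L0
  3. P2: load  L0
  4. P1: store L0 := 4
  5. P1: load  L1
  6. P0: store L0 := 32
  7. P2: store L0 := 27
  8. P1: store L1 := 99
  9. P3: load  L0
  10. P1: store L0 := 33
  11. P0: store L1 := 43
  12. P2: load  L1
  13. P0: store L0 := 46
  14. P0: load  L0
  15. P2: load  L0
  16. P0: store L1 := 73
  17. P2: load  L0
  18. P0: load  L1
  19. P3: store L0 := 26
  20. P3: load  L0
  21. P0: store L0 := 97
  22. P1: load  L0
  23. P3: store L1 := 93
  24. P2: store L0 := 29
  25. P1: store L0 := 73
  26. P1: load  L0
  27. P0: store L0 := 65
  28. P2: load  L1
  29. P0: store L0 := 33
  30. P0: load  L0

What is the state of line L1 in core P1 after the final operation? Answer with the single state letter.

state = I

1. P2: load  L0  bus=[BusRd]  L0: P0=I P1=I P2=E P3=I  mem[L0]=90
2. P3: load  L0  bus=[BusRd]  L0: P0=I P1=I P2=S P3=S  mem[L0]=90
3. P2: load  L0  bus=[-]  L0: P0=I P1=I P2=S P3=S  mem[L0]=90
4. P1: store L0 := 4  bus=[BusRdX]  L0: P0=I P1=M P2=I P3=I  mem[L0]=90
5. P1: load  L1  bus=[BusRd]  L1: P0=I P1=E P2=I P3=I  mem[L1]=40
6. P0: store L0 := 32  bus=[BusRdX,Flush]  L0: P0=M P1=I P2=I P3=I  mem[L0]=4
7. P2: store L0 := 27  bus=[BusRdX,Flush]  L0: P0=I P1=I P2=M P3=I  mem[L0]=32
8. P1: store L1 := 99  bus=[-]  L1: P0=I P1=M P2=I P3=I  mem[L1]=40
9. P3: load  L0  bus=[BusRd,Flush]  L0: P0=I P1=I P2=S P3=S  mem[L0]=27
10. P1: store L0 := 33  bus=[BusRdX]  L0: P0=I P1=M P2=I P3=I  mem[L0]=27
11. P0: store L1 := 43  bus=[BusRdX,Flush]  L1: P0=M P1=I P2=I P3=I  mem[L1]=99
12. P2: load  L1  bus=[BusRd,Flush]  L1: P0=S P1=I P2=S P3=I  mem[L1]=43
13. P0: store L0 := 46  bus=[BusRdX,Flush]  L0: P0=M P1=I P2=I P3=I  mem[L0]=33
14. P0: load  L0  bus=[-]  L0: P0=M P1=I P2=I P3=I  mem[L0]=33
15. P2: load  L0  bus=[BusRd,Flush]  L0: P0=S P1=I P2=S P3=I  mem[L0]=46
16. P0: store L1 := 73  bus=[BusUpgr]  L1: P0=M P1=I P2=I P3=I  mem[L1]=43
17. P2: load  L0  bus=[-]  L0: P0=S P1=I P2=S P3=I  mem[L0]=46
18. P0: load  L1  bus=[-]  L1: P0=M P1=I P2=I P3=I  mem[L1]=43
19. P3: store L0 := 26  bus=[BusRdX]  L0: P0=I P1=I P2=I P3=M  mem[L0]=46
20. P3: load  L0  bus=[-]  L0: P0=I P1=I P2=I P3=M  mem[L0]=46
21. P0: store L0 := 97  bus=[BusRdX,Flush]  L0: P0=M P1=I P2=I P3=I  mem[L0]=26
22. P1: load  L0  bus=[BusRd,Flush]  L0: P0=S P1=S P2=I P3=I  mem[L0]=97
23. P3: store L1 := 93  bus=[BusRdX,Flush]  L1: P0=I P1=I P2=I P3=M  mem[L1]=73
24. P2: store L0 := 29  bus=[BusRdX]  L0: P0=I P1=I P2=M P3=I  mem[L0]=97
25. P1: store L0 := 73  bus=[BusRdX,Flush]  L0: P0=I P1=M P2=I P3=I  mem[L0]=29
26. P1: load  L0  bus=[-]  L0: P0=I P1=M P2=I P3=I  mem[L0]=29
27. P0: store L0 := 65  bus=[BusRdX,Flush]  L0: P0=M P1=I P2=I P3=I  mem[L0]=73
28. P2: load  L1  bus=[BusRd,Flush]  L1: P0=I P1=I P2=S P3=S  mem[L1]=93
29. P0: store L0 := 33  bus=[-]  L0: P0=M P1=I P2=I P3=I  mem[L0]=73
30. P0: load  L0  bus=[-]  L0: P0=M P1=I P2=I P3=I  mem[L0]=73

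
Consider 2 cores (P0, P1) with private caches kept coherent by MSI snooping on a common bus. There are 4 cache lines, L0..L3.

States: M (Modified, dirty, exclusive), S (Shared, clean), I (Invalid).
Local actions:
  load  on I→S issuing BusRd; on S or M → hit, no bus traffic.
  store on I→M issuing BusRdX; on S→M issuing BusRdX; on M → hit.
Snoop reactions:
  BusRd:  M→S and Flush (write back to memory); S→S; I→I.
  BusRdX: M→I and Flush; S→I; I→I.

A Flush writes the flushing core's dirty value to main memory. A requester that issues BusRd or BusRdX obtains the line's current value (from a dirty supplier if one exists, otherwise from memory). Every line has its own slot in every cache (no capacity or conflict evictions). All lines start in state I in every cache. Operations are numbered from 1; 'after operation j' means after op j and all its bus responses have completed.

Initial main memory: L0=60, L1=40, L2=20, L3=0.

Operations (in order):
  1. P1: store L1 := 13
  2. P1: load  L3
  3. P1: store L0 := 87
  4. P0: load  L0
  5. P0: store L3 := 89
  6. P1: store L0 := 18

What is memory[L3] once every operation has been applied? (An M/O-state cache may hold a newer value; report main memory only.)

memory[L3] = 0

1. P1: store L1 := 13  bus=[BusRdX]  L1: P0=I P1=M  mem[L1]=40
2. P1: load  L3  bus=[BusRd]  L3: P0=I P1=S  mem[L3]=0
3. P1: store L0 := 87  bus=[BusRdX]  L0: P0=I P1=M  mem[L0]=60
4. P0: load  L0  bus=[BusRd,Flush]  L0: P0=S P1=S  mem[L0]=87
5. P0: store L3 := 89  bus=[BusRdX]  L3: P0=M P1=I  mem[L3]=0
6. P1: store L0 := 18  bus=[BusRdX]  L0: P0=I P1=M  mem[L0]=87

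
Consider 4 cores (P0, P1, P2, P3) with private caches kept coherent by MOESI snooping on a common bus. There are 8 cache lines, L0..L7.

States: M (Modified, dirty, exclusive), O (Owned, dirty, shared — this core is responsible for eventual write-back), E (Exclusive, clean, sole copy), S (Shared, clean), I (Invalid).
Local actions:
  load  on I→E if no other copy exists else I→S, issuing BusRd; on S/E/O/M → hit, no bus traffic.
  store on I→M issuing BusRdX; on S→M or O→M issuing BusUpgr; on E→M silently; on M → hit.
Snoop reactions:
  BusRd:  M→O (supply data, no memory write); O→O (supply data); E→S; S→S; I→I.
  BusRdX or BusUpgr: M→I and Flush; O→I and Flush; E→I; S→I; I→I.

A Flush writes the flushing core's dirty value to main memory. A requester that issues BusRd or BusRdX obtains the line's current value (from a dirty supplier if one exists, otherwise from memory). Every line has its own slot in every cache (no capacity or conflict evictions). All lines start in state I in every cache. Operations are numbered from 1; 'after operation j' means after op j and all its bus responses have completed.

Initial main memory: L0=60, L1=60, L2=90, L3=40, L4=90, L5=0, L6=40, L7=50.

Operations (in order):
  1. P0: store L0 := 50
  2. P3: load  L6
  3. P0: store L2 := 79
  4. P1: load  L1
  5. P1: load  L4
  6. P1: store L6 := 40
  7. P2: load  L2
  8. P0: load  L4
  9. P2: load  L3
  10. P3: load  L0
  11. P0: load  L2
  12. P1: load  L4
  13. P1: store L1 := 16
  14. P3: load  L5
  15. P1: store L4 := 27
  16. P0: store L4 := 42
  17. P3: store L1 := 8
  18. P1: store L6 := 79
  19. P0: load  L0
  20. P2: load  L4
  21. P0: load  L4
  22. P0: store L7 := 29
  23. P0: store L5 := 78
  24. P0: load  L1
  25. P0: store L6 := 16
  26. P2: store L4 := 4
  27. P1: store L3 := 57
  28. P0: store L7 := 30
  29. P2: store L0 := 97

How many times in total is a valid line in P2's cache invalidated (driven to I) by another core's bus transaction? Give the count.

invalidations = 1

  op1 P0: store L0 := 50 → M/I/I/I on L0; bus BusRdX; mem=60
  op2 P3: load  L6 → I/I/I/E on L6; bus BusRd; mem=40
  op3 P0: store L2 := 79 → M/I/I/I on L2; bus BusRdX; mem=90
  op4 P1: load  L1 → I/E/I/I on L1; bus BusRd; mem=60
  op5 P1: load  L4 → I/E/I/I on L4; bus BusRd; mem=90
  op6 P1: store L6 := 40 → I/M/I/I on L6; bus BusRdX; mem=40
  op7 P2: load  L2 → O/I/S/I on L2; bus BusRd; mem=90
  op8 P0: load  L4 → S/S/I/I on L4; bus BusRd; mem=90
  op9 P2: load  L3 → I/I/E/I on L3; bus BusRd; mem=40
  op10 P3: load  L0 → O/I/I/S on L0; bus BusRd; mem=60
  op11 P0: load  L2 → O/I/S/I on L2; bus (none); mem=90
  op12 P1: load  L4 → S/S/I/I on L4; bus (none); mem=90
  op13 P1: store L1 := 16 → I/M/I/I on L1; bus (none); mem=60
  op14 P3: load  L5 → I/I/I/E on L5; bus BusRd; mem=0
  op15 P1: store L4 := 27 → I/M/I/I on L4; bus BusUpgr; mem=90
  op16 P0: store L4 := 42 → M/I/I/I on L4; bus BusRdX Flush; mem=27
  op17 P3: store L1 := 8 → I/I/I/M on L1; bus BusRdX Flush; mem=16
  op18 P1: store L6 := 79 → I/M/I/I on L6; bus (none); mem=40
  op19 P0: load  L0 → O/I/I/S on L0; bus (none); mem=60
  op20 P2: load  L4 → O/I/S/I on L4; bus BusRd; mem=27
  op21 P0: load  L4 → O/I/S/I on L4; bus (none); mem=27
  op22 P0: store L7 := 29 → M/I/I/I on L7; bus BusRdX; mem=50
  op23 P0: store L5 := 78 → M/I/I/I on L5; bus BusRdX; mem=0
  op24 P0: load  L1 → S/I/I/O on L1; bus BusRd; mem=16
  op25 P0: store L6 := 16 → M/I/I/I on L6; bus BusRdX Flush; mem=79
  op26 P2: store L4 := 4 → I/I/M/I on L4; bus BusUpgr Flush; mem=42
  op27 P1: store L3 := 57 → I/M/I/I on L3; bus BusRdX; mem=40
  op28 P0: store L7 := 30 → M/I/I/I on L7; bus (none); mem=50
  op29 P2: store L0 := 97 → I/I/M/I on L0; bus BusRdX Flush; mem=50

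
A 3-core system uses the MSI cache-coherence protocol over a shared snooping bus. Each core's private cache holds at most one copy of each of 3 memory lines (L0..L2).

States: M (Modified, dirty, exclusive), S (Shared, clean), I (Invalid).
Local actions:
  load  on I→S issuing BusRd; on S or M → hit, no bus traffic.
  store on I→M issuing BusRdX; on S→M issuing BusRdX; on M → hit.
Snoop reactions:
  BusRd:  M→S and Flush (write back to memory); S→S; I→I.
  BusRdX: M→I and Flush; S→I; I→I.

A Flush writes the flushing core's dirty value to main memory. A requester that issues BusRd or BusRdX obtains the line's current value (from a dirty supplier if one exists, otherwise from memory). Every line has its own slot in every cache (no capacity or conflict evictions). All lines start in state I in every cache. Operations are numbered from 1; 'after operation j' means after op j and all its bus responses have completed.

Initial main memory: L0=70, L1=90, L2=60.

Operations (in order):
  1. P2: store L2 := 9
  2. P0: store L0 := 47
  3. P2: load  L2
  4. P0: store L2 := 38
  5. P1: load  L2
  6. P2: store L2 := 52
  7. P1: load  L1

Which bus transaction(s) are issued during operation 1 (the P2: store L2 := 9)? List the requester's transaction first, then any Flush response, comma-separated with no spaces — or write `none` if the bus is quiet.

bus = BusRdX

1. P2: store L2 := 9  bus=[BusRdX]  L2: P0=I P1=I P2=M  mem[L2]=60
2. P0: store L0 := 47  bus=[BusRdX]  L0: P0=M P1=I P2=I  mem[L0]=70
3. P2: load  L2  bus=[-]  L2: P0=I P1=I P2=M  mem[L2]=60
4. P0: store L2 := 38  bus=[BusRdX,Flush]  L2: P0=M P1=I P2=I  mem[L2]=9
5. P1: load  L2  bus=[BusRd,Flush]  L2: P0=S P1=S P2=I  mem[L2]=38
6. P2: store L2 := 52  bus=[BusRdX]  L2: P0=I P1=I P2=M  mem[L2]=38
7. P1: load  L1  bus=[BusRd]  L1: P0=I P1=S P2=I  mem[L1]=90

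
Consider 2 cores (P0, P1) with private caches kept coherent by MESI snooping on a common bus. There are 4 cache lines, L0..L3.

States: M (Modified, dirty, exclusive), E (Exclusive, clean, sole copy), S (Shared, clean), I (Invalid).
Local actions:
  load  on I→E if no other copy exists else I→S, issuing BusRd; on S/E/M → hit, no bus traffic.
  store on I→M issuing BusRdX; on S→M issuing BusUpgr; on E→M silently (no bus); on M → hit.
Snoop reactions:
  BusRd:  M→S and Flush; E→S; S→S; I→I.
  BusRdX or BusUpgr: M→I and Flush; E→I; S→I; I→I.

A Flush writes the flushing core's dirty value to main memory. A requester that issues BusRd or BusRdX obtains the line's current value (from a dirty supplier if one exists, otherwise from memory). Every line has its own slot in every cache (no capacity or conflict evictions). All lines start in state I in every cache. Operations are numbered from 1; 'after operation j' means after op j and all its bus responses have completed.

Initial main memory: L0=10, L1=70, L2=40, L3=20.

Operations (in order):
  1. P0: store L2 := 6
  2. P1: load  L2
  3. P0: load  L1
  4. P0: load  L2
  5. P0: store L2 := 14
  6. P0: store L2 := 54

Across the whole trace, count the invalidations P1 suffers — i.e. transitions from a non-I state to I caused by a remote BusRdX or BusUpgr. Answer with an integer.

invalidations = 1

  op1 P0: store L2 := 6 → M/I on L2; bus BusRdX; mem=40
  op2 P1: load  L2 → S/S on L2; bus BusRd Flush; mem=6
  op3 P0: load  L1 → E/I on L1; bus BusRd; mem=70
  op4 P0: load  L2 → S/S on L2; bus (none); mem=6
  op5 P0: store L2 := 14 → M/I on L2; bus BusUpgr; mem=6
  op6 P0: store L2 := 54 → M/I on L2; bus (none); mem=6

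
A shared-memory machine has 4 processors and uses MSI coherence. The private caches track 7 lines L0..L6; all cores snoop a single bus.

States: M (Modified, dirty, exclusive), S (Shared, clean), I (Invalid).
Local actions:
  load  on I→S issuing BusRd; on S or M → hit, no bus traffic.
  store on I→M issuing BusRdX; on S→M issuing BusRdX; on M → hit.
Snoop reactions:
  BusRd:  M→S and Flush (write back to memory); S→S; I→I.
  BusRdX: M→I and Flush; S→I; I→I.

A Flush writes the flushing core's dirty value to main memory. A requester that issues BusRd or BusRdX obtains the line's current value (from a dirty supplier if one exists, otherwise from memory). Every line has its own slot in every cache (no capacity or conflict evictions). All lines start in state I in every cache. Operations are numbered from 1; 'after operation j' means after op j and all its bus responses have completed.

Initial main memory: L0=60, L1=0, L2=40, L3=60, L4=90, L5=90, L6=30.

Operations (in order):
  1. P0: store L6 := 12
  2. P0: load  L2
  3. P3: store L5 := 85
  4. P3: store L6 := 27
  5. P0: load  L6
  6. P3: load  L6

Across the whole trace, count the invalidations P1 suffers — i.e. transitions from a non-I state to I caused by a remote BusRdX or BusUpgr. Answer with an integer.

invalidations = 0

  op1 P0: store L6 := 12 → M/I/I/I on L6; bus BusRdX; mem=30
  op2 P0: load  L2 → S/I/I/I on L2; bus BusRd; mem=40
  op3 P3: store L5 := 85 → I/I/I/M on L5; bus BusRdX; mem=90
  op4 P3: store L6 := 27 → I/I/I/M on L6; bus BusRdX Flush; mem=12
  op5 P0: load  L6 → S/I/I/S on L6; bus BusRd Flush; mem=27
  op6 P3: load  L6 → S/I/I/S on L6; bus (none); mem=27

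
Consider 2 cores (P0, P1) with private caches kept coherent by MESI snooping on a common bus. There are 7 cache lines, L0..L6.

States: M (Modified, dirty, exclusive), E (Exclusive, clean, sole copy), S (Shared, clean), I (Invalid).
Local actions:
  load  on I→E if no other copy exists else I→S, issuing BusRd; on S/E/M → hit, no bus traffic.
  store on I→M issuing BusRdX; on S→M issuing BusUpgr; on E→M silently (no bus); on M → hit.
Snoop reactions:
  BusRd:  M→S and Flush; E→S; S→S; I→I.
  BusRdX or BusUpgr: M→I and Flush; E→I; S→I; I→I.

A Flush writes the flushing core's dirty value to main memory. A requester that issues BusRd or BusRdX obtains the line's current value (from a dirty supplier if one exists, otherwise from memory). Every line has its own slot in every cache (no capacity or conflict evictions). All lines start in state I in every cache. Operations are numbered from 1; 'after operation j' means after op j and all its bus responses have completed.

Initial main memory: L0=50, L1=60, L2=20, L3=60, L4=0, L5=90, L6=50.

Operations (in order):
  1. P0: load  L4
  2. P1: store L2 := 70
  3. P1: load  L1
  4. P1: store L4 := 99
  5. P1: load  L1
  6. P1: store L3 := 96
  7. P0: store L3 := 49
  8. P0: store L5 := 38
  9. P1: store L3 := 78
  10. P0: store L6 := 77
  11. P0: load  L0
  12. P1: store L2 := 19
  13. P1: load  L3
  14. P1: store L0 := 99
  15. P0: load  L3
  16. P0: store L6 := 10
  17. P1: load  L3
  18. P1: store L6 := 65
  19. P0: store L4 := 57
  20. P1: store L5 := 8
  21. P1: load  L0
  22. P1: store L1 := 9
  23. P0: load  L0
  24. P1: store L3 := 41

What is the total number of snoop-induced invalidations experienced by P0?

step 1: P0: load  L4  ⟶  EI  (L4)  txn=BusRd  M[L4]=0
step 2: P1: store L2 := 70  ⟶  IM  (L2)  txn=BusRdX  M[L2]=20
step 3: P1: load  L1  ⟶  IE  (L1)  txn=BusRd  M[L1]=60
step 4: P1: store L4 := 99  ⟶  IM  (L4)  txn=BusRdX  M[L4]=0
step 5: P1: load  L1  ⟶  IE  (L1)  txn=∅  M[L1]=60
step 6: P1: store L3 := 96  ⟶  IM  (L3)  txn=BusRdX  M[L3]=60
step 7: P0: store L3 := 49  ⟶  MI  (L3)  txn=BusRdX+Flush  M[L3]=96
step 8: P0: store L5 := 38  ⟶  MI  (L5)  txn=BusRdX  M[L5]=90
step 9: P1: store L3 := 78  ⟶  IM  (L3)  txn=BusRdX+Flush  M[L3]=49
step 10: P0: store L6 := 77  ⟶  MI  (L6)  txn=BusRdX  M[L6]=50
step 11: P0: load  L0  ⟶  EI  (L0)  txn=BusRd  M[L0]=50
step 12: P1: store L2 := 19  ⟶  IM  (L2)  txn=∅  M[L2]=20
step 13: P1: load  L3  ⟶  IM  (L3)  txn=∅  M[L3]=49
step 14: P1: store L0 := 99  ⟶  IM  (L0)  txn=BusRdX  M[L0]=50
step 15: P0: load  L3  ⟶  SS  (L3)  txn=BusRd+Flush  M[L3]=78
step 16: P0: store L6 := 10  ⟶  MI  (L6)  txn=∅  M[L6]=50
step 17: P1: load  L3  ⟶  SS  (L3)  txn=∅  M[L3]=78
step 18: P1: store L6 := 65  ⟶  IM  (L6)  txn=BusRdX+Flush  M[L6]=10
step 19: P0: store L4 := 57  ⟶  MI  (L4)  txn=BusRdX+Flush  M[L4]=99
step 20: P1: store L5 := 8  ⟶  IM  (L5)  txn=BusRdX+Flush  M[L5]=38
step 21: P1: load  L0  ⟶  IM  (L0)  txn=∅  M[L0]=50
step 22: P1: store L1 := 9  ⟶  IM  (L1)  txn=∅  M[L1]=60
step 23: P0: load  L0  ⟶  SS  (L0)  txn=BusRd+Flush  M[L0]=99
step 24: P1: store L3 := 41  ⟶  IM  (L3)  txn=BusUpgr  M[L3]=78

invalidations = 6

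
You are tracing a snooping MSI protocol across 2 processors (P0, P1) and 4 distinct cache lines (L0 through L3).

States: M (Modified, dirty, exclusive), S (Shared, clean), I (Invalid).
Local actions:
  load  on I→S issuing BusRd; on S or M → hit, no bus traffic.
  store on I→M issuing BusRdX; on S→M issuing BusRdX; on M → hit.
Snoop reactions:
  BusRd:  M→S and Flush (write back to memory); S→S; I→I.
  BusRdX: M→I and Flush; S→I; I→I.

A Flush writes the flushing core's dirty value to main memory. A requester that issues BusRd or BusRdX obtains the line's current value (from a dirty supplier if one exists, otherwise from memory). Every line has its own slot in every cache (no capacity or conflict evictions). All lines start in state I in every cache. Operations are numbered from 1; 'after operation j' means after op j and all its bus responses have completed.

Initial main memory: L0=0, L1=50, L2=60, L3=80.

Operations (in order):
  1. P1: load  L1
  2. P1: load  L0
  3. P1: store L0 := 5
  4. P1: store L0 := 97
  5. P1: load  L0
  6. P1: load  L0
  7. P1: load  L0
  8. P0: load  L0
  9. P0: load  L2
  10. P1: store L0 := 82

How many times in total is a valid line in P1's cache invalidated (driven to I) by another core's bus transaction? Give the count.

[1] P1: load  L1 | P0:I, P1:S(50) | bus: BusRd
[2] P1: load  L0 | P0:I, P1:S(0) | bus: BusRd
[3] P1: store L0 := 5 | P0:I, P1:M(5) | bus: BusRdX
[4] P1: store L0 := 97 | P0:I, P1:M(97) | bus: none
[5] P1: load  L0 | P0:I, P1:M(97) | bus: none
[6] P1: load  L0 | P0:I, P1:M(97) | bus: none
[7] P1: load  L0 | P0:I, P1:M(97) | bus: none
[8] P0: load  L0 | P0:S(97), P1:S(97) | bus: BusRd,Flush
[9] P0: load  L2 | P0:S(60), P1:I | bus: BusRd
[10] P1: store L0 := 82 | P0:I, P1:M(82) | bus: BusRdX

invalidations = 0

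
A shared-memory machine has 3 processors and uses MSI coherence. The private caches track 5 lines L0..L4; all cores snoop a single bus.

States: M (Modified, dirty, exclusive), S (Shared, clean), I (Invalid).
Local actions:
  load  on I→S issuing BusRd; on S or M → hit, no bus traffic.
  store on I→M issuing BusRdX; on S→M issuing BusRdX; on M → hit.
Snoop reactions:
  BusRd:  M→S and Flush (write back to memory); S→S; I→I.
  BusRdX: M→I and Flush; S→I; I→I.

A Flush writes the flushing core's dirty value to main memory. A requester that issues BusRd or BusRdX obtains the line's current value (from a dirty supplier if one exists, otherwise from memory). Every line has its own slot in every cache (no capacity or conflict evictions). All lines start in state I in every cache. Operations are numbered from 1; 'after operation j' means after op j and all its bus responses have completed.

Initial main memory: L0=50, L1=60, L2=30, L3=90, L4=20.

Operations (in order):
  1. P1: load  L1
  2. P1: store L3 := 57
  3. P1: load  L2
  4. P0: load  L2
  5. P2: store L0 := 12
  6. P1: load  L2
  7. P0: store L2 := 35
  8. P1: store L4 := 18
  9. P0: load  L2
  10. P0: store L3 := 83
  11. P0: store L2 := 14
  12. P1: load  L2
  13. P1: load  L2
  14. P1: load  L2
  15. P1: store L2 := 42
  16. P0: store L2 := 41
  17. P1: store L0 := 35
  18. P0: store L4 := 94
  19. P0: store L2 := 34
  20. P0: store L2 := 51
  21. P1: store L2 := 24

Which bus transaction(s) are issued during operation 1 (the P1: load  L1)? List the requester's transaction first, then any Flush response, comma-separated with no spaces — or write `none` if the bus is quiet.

bus = BusRd

  op1 P1: load  L1 → I/S/I on L1; bus BusRd; mem=60
  op2 P1: store L3 := 57 → I/M/I on L3; bus BusRdX; mem=90
  op3 P1: load  L2 → I/S/I on L2; bus BusRd; mem=30
  op4 P0: load  L2 → S/S/I on L2; bus BusRd; mem=30
  op5 P2: store L0 := 12 → I/I/M on L0; bus BusRdX; mem=50
  op6 P1: load  L2 → S/S/I on L2; bus (none); mem=30
  op7 P0: store L2 := 35 → M/I/I on L2; bus BusRdX; mem=30
  op8 P1: store L4 := 18 → I/M/I on L4; bus BusRdX; mem=20
  op9 P0: load  L2 → M/I/I on L2; bus (none); mem=30
  op10 P0: store L3 := 83 → M/I/I on L3; bus BusRdX Flush; mem=57
  op11 P0: store L2 := 14 → M/I/I on L2; bus (none); mem=30
  op12 P1: load  L2 → S/S/I on L2; bus BusRd Flush; mem=14
  op13 P1: load  L2 → S/S/I on L2; bus (none); mem=14
  op14 P1: load  L2 → S/S/I on L2; bus (none); mem=14
  op15 P1: store L2 := 42 → I/M/I on L2; bus BusRdX; mem=14
  op16 P0: store L2 := 41 → M/I/I on L2; bus BusRdX Flush; mem=42
  op17 P1: store L0 := 35 → I/M/I on L0; bus BusRdX Flush; mem=12
  op18 P0: store L4 := 94 → M/I/I on L4; bus BusRdX Flush; mem=18
  op19 P0: store L2 := 34 → M/I/I on L2; bus (none); mem=42
  op20 P0: store L2 := 51 → M/I/I on L2; bus (none); mem=42
  op21 P1: store L2 := 24 → I/M/I on L2; bus BusRdX Flush; mem=51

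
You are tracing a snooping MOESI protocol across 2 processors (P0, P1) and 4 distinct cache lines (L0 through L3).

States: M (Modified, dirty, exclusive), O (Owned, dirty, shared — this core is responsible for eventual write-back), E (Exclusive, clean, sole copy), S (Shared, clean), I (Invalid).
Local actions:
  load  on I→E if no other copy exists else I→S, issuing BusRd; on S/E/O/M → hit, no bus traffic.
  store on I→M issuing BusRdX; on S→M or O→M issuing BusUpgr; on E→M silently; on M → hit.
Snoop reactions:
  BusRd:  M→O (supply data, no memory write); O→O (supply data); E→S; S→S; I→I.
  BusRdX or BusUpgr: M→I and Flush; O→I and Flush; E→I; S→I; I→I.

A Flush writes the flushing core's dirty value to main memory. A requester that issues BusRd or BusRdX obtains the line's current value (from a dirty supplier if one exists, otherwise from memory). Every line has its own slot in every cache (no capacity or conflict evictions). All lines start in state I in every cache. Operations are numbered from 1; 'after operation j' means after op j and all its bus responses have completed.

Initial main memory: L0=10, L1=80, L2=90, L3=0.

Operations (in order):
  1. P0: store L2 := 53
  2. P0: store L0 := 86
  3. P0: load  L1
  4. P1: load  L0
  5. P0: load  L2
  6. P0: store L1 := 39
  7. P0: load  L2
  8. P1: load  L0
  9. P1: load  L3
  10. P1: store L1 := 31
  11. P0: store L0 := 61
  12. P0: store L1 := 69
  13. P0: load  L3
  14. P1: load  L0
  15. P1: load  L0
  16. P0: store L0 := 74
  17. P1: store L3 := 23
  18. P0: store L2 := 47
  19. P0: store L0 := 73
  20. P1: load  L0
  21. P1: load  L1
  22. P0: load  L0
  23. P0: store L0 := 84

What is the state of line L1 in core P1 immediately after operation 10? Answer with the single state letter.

state = M

[1] P0: store L2 := 53 | P0:M(53), P1:I | bus: BusRdX
[2] P0: store L0 := 86 | P0:M(86), P1:I | bus: BusRdX
[3] P0: load  L1 | P0:E(80), P1:I | bus: BusRd
[4] P1: load  L0 | P0:O(86), P1:S(86) | bus: BusRd
[5] P0: load  L2 | P0:M(53), P1:I | bus: none
[6] P0: store L1 := 39 | P0:M(39), P1:I | bus: none
[7] P0: load  L2 | P0:M(53), P1:I | bus: none
[8] P1: load  L0 | P0:O(86), P1:S(86) | bus: none
[9] P1: load  L3 | P0:I, P1:E(0) | bus: BusRd
[10] P1: store L1 := 31 | P0:I, P1:M(31) | bus: BusRdX,Flush
[11] P0: store L0 := 61 | P0:M(61), P1:I | bus: BusUpgr
[12] P0: store L1 := 69 | P0:M(69), P1:I | bus: BusRdX,Flush
[13] P0: load  L3 | P0:S(0), P1:S(0) | bus: BusRd
[14] P1: load  L0 | P0:O(61), P1:S(61) | bus: BusRd
[15] P1: load  L0 | P0:O(61), P1:S(61) | bus: none
[16] P0: store L0 := 74 | P0:M(74), P1:I | bus: BusUpgr
[17] P1: store L3 := 23 | P0:I, P1:M(23) | bus: BusUpgr
[18] P0: store L2 := 47 | P0:M(47), P1:I | bus: none
[19] P0: store L0 := 73 | P0:M(73), P1:I | bus: none
[20] P1: load  L0 | P0:O(73), P1:S(73) | bus: BusRd
[21] P1: load  L1 | P0:O(69), P1:S(69) | bus: BusRd
[22] P0: load  L0 | P0:O(73), P1:S(73) | bus: none
[23] P0: store L0 := 84 | P0:M(84), P1:I | bus: BusUpgr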